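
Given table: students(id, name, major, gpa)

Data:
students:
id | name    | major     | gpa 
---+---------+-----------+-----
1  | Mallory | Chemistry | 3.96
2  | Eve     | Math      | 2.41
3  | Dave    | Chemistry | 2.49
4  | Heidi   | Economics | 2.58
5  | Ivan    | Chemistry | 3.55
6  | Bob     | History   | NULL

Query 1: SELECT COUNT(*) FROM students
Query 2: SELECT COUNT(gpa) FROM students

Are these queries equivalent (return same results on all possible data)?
No, not equivalent

Query 1 returns: [(6,)]
Query 2 returns: [(5,)]

Reason: COUNT(*) includes NULLs, COUNT(column) excludes them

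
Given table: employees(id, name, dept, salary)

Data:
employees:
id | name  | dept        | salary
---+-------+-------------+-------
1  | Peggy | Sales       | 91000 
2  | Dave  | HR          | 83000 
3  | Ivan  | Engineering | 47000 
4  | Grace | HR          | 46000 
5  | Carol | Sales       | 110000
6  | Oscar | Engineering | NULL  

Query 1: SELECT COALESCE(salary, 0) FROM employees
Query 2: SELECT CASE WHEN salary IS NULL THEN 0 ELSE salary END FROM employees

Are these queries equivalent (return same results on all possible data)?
Yes, equivalent

Both queries return: [(0,), (46000,), (47000,), (83000,), (91000,), (110000,)]

Reason: COALESCE vs CASE for NULL handling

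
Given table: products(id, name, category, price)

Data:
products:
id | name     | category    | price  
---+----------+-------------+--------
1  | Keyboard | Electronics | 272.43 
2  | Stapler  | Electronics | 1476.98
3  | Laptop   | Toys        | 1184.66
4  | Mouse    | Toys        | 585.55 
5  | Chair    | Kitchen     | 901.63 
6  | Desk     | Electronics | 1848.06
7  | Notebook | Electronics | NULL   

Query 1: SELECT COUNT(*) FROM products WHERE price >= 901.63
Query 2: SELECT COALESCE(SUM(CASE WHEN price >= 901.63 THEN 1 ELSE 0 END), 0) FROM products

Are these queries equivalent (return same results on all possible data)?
Yes, equivalent

Both queries return: [(4,)]

Reason: COUNT with WHERE vs conditional SUM (COALESCE handles empty-table NULL)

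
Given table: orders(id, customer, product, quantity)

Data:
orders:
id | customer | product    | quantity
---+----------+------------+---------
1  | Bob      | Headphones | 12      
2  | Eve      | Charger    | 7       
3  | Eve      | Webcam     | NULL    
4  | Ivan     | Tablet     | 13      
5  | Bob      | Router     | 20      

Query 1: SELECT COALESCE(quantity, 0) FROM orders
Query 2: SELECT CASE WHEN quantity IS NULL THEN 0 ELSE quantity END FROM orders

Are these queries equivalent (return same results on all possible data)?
Yes, equivalent

Both queries return: [(0,), (7,), (12,), (13,), (20,)]

Reason: COALESCE vs CASE for NULL handling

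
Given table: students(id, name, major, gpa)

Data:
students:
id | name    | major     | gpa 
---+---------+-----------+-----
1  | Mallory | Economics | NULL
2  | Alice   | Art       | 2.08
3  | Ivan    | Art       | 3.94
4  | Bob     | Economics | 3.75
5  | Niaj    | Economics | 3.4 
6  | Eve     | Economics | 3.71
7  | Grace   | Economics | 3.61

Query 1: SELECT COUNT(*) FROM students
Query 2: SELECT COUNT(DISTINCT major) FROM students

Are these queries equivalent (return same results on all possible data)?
No, not equivalent

Query 1 returns: [(7,)]
Query 2 returns: [(2,)]

Reason: COUNT(*) counts rows, COUNT(DISTINCT major) counts unique majors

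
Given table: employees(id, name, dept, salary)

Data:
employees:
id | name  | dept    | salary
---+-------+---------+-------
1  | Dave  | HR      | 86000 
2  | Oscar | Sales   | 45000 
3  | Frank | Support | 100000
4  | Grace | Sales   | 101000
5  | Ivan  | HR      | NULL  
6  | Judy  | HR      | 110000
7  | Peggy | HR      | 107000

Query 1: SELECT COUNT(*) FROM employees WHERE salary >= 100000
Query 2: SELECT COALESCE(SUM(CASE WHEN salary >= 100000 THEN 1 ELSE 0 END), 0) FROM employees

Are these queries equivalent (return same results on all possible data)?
Yes, equivalent

Both queries return: [(4,)]

Reason: COUNT with WHERE vs conditional SUM (COALESCE handles empty-table NULL)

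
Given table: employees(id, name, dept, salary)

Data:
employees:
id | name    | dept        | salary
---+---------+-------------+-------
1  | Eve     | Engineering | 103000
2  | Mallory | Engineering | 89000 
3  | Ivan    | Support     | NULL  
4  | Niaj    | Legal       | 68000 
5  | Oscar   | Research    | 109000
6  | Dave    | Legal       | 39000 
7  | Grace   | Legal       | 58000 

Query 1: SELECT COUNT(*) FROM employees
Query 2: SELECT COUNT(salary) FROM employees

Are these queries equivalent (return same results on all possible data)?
No, not equivalent

Query 1 returns: [(7,)]
Query 2 returns: [(6,)]

Reason: COUNT(*) includes NULLs, COUNT(column) excludes them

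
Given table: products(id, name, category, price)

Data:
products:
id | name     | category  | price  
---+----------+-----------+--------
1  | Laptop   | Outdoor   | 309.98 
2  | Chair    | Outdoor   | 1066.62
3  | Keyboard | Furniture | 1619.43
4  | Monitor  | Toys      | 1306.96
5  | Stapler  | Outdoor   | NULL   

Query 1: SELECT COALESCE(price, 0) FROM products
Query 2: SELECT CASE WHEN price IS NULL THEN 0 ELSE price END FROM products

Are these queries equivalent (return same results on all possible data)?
Yes, equivalent

Both queries return: [(0,), (309.98,), (1066.62,), (1306.96,), (1619.43,)]

Reason: COALESCE vs CASE for NULL handling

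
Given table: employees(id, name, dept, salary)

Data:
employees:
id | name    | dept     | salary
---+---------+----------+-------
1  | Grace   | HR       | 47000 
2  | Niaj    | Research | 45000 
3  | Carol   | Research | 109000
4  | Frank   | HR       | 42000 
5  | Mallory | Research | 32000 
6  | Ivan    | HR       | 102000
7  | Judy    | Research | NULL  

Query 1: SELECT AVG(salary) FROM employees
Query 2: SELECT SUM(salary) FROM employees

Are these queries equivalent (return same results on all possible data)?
No, not equivalent

Query 1 returns: [(62833.333333333336,)]
Query 2 returns: [(377000,)]

Reason: AVG vs SUM give different aggregate values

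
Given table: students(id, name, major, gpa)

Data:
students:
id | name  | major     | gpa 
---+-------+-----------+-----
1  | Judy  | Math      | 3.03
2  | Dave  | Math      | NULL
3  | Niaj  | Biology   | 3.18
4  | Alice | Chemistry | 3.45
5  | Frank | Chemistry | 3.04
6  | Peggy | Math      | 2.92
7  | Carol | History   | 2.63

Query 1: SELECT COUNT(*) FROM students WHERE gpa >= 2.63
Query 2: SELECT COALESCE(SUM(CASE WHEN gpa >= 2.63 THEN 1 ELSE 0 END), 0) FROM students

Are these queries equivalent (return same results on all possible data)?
Yes, equivalent

Both queries return: [(6,)]

Reason: COUNT with WHERE vs conditional SUM (COALESCE handles empty-table NULL)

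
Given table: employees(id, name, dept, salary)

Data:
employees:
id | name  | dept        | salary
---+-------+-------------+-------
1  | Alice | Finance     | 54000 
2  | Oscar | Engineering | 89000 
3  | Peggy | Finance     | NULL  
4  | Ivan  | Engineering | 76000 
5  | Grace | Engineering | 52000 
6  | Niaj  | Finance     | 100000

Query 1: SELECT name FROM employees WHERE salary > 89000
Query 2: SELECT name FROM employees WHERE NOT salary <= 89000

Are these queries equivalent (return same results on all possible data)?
Yes, equivalent

Both queries return: [('Niaj',)]

Reason: Both filter salary > 89000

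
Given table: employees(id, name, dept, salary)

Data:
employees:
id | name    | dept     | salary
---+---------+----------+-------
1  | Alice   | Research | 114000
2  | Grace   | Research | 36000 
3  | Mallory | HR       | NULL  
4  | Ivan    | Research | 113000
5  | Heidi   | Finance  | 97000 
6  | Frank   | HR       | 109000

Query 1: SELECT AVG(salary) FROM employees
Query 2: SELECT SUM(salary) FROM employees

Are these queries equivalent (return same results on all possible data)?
No, not equivalent

Query 1 returns: [(93800.0,)]
Query 2 returns: [(469000,)]

Reason: AVG vs SUM give different aggregate values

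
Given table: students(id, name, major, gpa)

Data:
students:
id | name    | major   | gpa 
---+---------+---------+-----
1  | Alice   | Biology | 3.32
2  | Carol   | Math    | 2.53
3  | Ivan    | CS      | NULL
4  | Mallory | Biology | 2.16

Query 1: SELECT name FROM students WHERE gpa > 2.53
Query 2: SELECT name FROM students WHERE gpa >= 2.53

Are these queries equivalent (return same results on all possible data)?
No, not equivalent

Query 1 returns: [('Alice',)]
Query 2 returns: [('Alice',), ('Carol',)]

Reason: > vs >= gives different results when gpa = 2.53 exists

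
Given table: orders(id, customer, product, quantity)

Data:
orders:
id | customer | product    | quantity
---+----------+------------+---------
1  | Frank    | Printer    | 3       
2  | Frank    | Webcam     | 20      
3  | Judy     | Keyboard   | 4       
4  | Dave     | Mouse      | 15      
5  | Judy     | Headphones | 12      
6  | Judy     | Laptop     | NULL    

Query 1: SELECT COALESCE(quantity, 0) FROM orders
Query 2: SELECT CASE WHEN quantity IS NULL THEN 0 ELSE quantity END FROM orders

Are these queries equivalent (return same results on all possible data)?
Yes, equivalent

Both queries return: [(0,), (3,), (4,), (12,), (15,), (20,)]

Reason: COALESCE vs CASE for NULL handling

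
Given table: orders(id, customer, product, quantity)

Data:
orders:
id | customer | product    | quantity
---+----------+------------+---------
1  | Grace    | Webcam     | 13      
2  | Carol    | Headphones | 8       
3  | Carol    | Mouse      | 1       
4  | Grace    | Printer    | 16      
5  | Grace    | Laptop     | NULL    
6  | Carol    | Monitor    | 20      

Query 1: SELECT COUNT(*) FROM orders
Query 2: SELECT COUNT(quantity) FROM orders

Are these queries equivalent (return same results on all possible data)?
No, not equivalent

Query 1 returns: [(6,)]
Query 2 returns: [(5,)]

Reason: COUNT(*) includes NULLs, COUNT(column) excludes them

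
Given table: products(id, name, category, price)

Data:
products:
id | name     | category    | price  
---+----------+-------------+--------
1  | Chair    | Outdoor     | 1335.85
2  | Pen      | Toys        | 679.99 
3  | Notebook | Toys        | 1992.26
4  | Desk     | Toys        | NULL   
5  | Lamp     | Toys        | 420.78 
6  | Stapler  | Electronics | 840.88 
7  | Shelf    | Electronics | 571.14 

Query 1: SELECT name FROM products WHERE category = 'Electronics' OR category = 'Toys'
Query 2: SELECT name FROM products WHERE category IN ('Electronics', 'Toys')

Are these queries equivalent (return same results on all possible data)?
Yes, equivalent

Both queries return: [('Desk',), ('Lamp',), ('Notebook',), ('Pen',), ('Shelf',), ('Stapler',)]

Reason: OR vs IN are equivalent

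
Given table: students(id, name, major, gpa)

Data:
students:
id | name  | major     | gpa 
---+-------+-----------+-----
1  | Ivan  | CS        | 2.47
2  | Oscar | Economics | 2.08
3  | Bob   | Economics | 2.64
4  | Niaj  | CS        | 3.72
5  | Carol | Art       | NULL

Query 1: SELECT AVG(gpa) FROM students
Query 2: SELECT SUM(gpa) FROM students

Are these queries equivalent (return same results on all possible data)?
No, not equivalent

Query 1 returns: [(2.7275,)]
Query 2 returns: [(10.91,)]

Reason: AVG vs SUM give different aggregate values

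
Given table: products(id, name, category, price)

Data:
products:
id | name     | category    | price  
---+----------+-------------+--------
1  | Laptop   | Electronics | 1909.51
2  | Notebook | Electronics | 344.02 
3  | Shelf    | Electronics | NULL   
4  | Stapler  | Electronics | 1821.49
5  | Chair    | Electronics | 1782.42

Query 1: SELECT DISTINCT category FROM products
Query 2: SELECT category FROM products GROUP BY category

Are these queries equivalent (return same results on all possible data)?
Yes, equivalent

Both queries return: [('Electronics',)]

Reason: Both get unique categorys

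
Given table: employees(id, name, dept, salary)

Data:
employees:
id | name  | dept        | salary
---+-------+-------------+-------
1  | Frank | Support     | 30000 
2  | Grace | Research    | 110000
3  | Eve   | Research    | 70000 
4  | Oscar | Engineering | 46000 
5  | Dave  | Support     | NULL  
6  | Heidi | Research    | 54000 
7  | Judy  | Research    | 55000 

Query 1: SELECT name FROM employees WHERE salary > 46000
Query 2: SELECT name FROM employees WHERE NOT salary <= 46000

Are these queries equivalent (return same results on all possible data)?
Yes, equivalent

Both queries return: [('Eve',), ('Grace',), ('Heidi',), ('Judy',)]

Reason: Both filter salary > 46000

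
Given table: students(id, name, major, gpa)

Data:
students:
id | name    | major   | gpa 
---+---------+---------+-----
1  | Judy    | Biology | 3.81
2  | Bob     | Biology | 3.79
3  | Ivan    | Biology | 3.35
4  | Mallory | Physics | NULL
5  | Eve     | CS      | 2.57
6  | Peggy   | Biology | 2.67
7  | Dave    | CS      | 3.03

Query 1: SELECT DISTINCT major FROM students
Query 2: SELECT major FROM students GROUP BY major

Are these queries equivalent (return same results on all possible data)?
Yes, equivalent

Both queries return: [('Biology',), ('CS',), ('Physics',)]

Reason: Both get unique majors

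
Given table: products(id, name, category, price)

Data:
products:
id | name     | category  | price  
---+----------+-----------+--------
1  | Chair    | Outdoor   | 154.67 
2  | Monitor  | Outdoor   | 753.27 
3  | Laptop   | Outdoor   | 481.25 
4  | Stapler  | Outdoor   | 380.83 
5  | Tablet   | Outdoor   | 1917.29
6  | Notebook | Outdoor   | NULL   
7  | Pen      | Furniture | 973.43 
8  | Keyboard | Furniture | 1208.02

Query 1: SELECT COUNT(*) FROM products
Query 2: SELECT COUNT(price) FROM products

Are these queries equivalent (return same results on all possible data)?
No, not equivalent

Query 1 returns: [(8,)]
Query 2 returns: [(7,)]

Reason: COUNT(*) includes NULLs, COUNT(column) excludes them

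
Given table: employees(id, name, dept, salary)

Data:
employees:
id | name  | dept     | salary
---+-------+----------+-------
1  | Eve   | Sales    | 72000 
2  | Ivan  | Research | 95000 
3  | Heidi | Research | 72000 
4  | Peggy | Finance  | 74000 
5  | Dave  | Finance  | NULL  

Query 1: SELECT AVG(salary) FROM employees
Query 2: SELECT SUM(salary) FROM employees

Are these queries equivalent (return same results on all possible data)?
No, not equivalent

Query 1 returns: [(78250.0,)]
Query 2 returns: [(313000,)]

Reason: AVG vs SUM give different aggregate values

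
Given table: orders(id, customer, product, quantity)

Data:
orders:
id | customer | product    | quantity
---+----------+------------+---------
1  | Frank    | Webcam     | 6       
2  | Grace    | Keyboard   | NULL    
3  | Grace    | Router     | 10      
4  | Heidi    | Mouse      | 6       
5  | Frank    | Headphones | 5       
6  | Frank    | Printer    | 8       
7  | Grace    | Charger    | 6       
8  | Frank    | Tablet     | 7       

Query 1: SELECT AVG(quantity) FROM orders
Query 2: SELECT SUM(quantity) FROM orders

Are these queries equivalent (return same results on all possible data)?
No, not equivalent

Query 1 returns: [(6.857142857142857,)]
Query 2 returns: [(48,)]

Reason: AVG vs SUM give different aggregate values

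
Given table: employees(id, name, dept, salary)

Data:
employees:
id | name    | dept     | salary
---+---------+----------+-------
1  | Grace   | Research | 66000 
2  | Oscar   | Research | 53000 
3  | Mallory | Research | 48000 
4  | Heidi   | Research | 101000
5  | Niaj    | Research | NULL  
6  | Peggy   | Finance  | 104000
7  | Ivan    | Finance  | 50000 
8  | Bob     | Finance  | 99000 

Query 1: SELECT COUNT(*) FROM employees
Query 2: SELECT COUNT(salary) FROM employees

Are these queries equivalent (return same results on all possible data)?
No, not equivalent

Query 1 returns: [(8,)]
Query 2 returns: [(7,)]

Reason: COUNT(*) includes NULLs, COUNT(column) excludes them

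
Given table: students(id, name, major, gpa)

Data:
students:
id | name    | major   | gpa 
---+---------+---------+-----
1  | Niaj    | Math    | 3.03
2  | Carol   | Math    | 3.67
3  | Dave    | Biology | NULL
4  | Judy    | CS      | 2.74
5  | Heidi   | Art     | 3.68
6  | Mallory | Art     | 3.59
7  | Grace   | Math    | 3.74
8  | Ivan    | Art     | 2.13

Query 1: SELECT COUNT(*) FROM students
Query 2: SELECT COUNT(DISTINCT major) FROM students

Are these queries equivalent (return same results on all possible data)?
No, not equivalent

Query 1 returns: [(8,)]
Query 2 returns: [(4,)]

Reason: COUNT(*) counts rows, COUNT(DISTINCT major) counts unique majors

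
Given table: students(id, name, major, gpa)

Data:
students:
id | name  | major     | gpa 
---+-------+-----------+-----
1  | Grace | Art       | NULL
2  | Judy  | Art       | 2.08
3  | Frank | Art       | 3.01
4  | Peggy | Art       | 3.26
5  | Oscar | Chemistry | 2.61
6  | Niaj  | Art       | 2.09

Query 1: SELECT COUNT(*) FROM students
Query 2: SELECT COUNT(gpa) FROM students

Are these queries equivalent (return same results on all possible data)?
No, not equivalent

Query 1 returns: [(6,)]
Query 2 returns: [(5,)]

Reason: COUNT(*) includes NULLs, COUNT(column) excludes them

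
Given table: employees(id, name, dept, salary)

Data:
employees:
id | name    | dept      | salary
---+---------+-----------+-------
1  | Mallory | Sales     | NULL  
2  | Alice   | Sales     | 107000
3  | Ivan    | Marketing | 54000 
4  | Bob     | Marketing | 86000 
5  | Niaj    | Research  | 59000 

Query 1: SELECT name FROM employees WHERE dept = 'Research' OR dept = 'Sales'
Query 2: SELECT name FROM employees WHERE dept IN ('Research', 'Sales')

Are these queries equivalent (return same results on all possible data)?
Yes, equivalent

Both queries return: [('Alice',), ('Mallory',), ('Niaj',)]

Reason: OR vs IN are equivalent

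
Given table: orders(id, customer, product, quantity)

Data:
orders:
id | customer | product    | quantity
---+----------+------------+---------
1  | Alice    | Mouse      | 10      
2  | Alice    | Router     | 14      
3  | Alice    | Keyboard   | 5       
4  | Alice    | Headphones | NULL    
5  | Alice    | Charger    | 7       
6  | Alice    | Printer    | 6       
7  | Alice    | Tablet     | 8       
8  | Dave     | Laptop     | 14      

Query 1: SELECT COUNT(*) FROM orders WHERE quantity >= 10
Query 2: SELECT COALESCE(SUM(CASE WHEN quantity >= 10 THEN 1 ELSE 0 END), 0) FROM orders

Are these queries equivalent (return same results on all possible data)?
Yes, equivalent

Both queries return: [(3,)]

Reason: COUNT with WHERE vs conditional SUM (COALESCE handles empty-table NULL)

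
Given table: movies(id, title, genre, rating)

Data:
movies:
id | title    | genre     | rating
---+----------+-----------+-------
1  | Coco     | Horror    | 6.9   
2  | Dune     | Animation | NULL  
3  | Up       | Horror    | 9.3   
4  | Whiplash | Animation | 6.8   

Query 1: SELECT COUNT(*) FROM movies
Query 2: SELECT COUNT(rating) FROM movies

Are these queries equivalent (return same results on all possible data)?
No, not equivalent

Query 1 returns: [(4,)]
Query 2 returns: [(3,)]

Reason: COUNT(*) includes NULLs, COUNT(column) excludes them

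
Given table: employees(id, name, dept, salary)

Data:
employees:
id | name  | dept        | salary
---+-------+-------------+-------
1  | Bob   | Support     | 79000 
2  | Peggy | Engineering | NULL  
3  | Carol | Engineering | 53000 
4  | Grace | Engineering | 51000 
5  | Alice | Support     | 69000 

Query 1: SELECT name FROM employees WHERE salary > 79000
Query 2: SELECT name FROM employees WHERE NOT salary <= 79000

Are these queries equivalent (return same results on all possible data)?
Yes, equivalent

Both queries return: []

Reason: Both filter salary > 79000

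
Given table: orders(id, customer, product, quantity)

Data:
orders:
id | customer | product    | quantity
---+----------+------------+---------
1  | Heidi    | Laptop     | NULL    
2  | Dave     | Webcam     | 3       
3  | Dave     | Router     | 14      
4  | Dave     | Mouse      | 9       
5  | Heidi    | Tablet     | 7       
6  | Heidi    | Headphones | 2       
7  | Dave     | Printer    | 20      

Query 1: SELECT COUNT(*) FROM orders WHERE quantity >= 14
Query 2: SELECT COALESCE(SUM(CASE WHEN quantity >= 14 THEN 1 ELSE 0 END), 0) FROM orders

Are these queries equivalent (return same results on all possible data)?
Yes, equivalent

Both queries return: [(2,)]

Reason: COUNT with WHERE vs conditional SUM (COALESCE handles empty-table NULL)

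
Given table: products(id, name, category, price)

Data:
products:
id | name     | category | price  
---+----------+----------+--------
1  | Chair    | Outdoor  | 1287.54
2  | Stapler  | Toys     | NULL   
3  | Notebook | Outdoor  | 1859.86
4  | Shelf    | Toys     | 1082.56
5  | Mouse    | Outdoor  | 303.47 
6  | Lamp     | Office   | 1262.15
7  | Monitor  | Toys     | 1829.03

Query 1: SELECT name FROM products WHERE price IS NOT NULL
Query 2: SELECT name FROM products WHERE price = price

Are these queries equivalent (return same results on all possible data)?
Yes, equivalent

Both queries return: [('Chair',), ('Lamp',), ('Monitor',), ('Mouse',), ('Notebook',), ('Shelf',)]

Reason: IS NOT NULL vs self-equality (both exclude NULLs)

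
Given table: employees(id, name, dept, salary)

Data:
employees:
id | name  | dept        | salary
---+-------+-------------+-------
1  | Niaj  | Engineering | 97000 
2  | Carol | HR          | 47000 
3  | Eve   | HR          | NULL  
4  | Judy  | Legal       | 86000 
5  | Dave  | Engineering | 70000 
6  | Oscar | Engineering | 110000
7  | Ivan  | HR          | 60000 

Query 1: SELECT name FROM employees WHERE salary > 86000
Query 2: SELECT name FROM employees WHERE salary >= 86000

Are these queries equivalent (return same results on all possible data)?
No, not equivalent

Query 1 returns: [('Niaj',), ('Oscar',)]
Query 2 returns: [('Niaj',), ('Judy',), ('Oscar',)]

Reason: > vs >= gives different results when salary = 86000 exists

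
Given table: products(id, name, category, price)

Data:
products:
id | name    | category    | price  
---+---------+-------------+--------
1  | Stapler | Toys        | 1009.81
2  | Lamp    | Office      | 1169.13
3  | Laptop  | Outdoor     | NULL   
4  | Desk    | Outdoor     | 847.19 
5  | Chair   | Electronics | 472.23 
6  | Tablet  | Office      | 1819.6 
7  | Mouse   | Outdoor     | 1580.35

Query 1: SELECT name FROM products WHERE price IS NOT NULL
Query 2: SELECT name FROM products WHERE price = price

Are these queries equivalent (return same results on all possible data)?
Yes, equivalent

Both queries return: [('Chair',), ('Desk',), ('Lamp',), ('Mouse',), ('Stapler',), ('Tablet',)]

Reason: IS NOT NULL vs self-equality (both exclude NULLs)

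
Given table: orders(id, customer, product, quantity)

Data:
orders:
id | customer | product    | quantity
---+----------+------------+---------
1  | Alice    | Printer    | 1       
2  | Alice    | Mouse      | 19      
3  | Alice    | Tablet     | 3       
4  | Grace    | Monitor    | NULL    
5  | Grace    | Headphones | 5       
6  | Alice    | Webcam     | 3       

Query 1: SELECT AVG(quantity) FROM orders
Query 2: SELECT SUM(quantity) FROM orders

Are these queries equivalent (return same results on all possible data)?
No, not equivalent

Query 1 returns: [(6.2,)]
Query 2 returns: [(31,)]

Reason: AVG vs SUM give different aggregate values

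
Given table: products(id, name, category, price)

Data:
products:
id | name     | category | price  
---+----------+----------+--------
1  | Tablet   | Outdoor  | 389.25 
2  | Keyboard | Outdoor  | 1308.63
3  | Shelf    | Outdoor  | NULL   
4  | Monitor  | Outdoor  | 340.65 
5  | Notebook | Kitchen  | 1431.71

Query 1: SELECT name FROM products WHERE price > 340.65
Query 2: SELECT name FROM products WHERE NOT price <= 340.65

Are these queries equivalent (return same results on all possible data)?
Yes, equivalent

Both queries return: [('Keyboard',), ('Notebook',), ('Tablet',)]

Reason: Both filter price > 340.65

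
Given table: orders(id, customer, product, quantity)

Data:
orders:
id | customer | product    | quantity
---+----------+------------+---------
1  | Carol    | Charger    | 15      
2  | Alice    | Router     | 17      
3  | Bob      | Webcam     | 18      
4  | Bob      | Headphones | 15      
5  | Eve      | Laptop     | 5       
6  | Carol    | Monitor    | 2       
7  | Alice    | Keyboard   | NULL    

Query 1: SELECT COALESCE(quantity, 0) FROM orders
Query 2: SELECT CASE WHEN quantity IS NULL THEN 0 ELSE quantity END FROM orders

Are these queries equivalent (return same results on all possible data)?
Yes, equivalent

Both queries return: [(0,), (2,), (5,), (15,), (15,), (17,), (18,)]

Reason: COALESCE vs CASE for NULL handling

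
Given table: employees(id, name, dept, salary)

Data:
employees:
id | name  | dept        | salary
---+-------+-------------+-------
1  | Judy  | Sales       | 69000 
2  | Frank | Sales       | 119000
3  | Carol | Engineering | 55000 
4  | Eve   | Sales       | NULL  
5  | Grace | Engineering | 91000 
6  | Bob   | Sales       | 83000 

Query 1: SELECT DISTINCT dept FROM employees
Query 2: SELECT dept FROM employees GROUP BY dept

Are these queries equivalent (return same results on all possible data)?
Yes, equivalent

Both queries return: [('Engineering',), ('Sales',)]

Reason: Both get unique depts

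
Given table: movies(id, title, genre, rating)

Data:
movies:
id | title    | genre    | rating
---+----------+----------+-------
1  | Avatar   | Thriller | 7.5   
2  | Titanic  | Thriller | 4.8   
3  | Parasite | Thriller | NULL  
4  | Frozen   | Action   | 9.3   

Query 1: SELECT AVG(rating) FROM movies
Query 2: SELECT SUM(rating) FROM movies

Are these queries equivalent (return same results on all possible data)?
No, not equivalent

Query 1 returns: [(7.2,)]
Query 2 returns: [(21.6,)]

Reason: AVG vs SUM give different aggregate values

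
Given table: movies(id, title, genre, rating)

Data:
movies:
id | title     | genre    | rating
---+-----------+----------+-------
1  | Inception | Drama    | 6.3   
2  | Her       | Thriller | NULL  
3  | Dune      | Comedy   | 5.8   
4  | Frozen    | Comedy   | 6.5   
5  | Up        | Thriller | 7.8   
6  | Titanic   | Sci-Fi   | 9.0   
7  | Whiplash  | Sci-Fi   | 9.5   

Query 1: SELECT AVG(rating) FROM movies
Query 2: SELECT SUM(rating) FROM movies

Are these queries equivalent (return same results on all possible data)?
No, not equivalent

Query 1 returns: [(7.483333333333333,)]
Query 2 returns: [(44.9,)]

Reason: AVG vs SUM give different aggregate values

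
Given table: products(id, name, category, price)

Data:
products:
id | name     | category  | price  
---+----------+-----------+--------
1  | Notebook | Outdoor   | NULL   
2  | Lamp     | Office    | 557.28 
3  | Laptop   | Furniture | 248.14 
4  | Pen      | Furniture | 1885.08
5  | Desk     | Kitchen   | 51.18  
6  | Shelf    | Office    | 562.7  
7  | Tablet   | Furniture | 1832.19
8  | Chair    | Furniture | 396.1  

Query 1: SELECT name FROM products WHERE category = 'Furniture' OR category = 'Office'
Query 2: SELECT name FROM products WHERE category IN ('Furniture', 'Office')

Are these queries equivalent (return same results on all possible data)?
Yes, equivalent

Both queries return: [('Chair',), ('Lamp',), ('Laptop',), ('Pen',), ('Shelf',), ('Tablet',)]

Reason: OR vs IN are equivalent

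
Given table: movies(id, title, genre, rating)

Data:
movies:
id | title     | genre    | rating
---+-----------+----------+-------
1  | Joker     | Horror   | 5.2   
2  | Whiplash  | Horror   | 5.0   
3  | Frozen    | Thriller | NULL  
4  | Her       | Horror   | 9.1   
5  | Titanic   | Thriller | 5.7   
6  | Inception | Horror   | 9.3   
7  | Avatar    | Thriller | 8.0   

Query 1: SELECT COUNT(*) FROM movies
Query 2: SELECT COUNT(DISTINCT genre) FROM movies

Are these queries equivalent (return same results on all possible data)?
No, not equivalent

Query 1 returns: [(7,)]
Query 2 returns: [(2,)]

Reason: COUNT(*) counts rows, COUNT(DISTINCT genre) counts unique genres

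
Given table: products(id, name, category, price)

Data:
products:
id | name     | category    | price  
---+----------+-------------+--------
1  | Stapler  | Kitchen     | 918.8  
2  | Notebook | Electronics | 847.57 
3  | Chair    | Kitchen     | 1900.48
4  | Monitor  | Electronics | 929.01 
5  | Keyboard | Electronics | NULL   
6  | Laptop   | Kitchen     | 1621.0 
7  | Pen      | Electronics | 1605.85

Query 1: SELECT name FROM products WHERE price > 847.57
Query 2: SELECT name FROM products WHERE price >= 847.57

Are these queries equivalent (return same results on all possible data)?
No, not equivalent

Query 1 returns: [('Stapler',), ('Chair',), ('Monitor',), ('Laptop',), ('Pen',)]
Query 2 returns: [('Stapler',), ('Notebook',), ('Chair',), ('Monitor',), ('Laptop',), ('Pen',)]

Reason: > vs >= gives different results when price = 847.57 exists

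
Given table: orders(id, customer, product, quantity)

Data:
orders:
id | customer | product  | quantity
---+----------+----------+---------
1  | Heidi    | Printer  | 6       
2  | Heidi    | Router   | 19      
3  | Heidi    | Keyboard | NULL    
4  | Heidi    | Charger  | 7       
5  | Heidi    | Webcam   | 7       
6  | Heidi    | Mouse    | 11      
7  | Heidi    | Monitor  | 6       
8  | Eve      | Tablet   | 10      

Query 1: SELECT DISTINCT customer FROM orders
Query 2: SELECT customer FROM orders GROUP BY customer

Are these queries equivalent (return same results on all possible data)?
Yes, equivalent

Both queries return: [('Eve',), ('Heidi',)]

Reason: Both get unique customers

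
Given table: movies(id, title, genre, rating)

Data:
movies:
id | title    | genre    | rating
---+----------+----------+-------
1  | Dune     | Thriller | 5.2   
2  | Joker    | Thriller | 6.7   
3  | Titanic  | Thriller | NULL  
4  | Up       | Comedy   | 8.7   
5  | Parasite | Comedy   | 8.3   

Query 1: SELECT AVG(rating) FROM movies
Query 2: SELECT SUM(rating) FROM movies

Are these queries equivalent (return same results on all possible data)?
No, not equivalent

Query 1 returns: [(7.225,)]
Query 2 returns: [(28.9,)]

Reason: AVG vs SUM give different aggregate values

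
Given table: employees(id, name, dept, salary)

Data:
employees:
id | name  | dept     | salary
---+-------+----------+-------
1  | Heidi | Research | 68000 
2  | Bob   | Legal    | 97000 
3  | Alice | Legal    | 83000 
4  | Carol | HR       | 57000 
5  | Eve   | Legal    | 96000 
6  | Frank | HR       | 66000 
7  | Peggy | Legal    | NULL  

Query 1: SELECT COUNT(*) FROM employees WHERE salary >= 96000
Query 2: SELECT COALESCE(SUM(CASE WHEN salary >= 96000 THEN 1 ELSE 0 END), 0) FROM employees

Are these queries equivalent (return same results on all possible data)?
Yes, equivalent

Both queries return: [(2,)]

Reason: COUNT with WHERE vs conditional SUM (COALESCE handles empty-table NULL)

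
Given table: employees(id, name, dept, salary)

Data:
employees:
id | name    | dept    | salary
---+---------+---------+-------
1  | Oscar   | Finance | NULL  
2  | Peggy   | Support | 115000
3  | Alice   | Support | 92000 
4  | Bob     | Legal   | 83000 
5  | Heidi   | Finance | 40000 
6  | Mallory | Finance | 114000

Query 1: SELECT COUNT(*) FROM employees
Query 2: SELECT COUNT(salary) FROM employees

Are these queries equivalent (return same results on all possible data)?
No, not equivalent

Query 1 returns: [(6,)]
Query 2 returns: [(5,)]

Reason: COUNT(*) includes NULLs, COUNT(column) excludes them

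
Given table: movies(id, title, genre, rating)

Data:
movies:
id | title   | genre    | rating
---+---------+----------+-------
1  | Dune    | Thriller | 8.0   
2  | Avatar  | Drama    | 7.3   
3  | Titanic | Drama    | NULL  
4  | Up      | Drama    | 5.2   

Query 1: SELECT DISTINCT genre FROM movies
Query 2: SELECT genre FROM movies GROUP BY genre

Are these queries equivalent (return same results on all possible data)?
Yes, equivalent

Both queries return: [('Drama',), ('Thriller',)]

Reason: Both get unique genres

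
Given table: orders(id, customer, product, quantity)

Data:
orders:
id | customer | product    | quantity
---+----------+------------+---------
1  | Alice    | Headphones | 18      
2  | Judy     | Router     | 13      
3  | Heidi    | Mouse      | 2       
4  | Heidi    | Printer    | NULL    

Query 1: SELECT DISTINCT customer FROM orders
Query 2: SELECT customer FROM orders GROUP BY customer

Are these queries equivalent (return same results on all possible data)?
Yes, equivalent

Both queries return: [('Alice',), ('Heidi',), ('Judy',)]

Reason: Both get unique customers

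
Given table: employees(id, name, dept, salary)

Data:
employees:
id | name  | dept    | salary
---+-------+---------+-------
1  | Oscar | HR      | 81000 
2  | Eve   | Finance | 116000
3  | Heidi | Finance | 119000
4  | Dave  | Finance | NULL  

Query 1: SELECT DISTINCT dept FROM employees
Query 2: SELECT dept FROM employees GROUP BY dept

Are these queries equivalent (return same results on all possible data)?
Yes, equivalent

Both queries return: [('Finance',), ('HR',)]

Reason: Both get unique depts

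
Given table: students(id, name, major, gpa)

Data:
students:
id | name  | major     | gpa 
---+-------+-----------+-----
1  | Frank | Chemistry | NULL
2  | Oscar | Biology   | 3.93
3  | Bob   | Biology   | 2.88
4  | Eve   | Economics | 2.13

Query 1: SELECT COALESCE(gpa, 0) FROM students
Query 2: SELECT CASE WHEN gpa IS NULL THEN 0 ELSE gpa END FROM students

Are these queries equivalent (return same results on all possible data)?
Yes, equivalent

Both queries return: [(0,), (2.13,), (2.88,), (3.93,)]

Reason: COALESCE vs CASE for NULL handling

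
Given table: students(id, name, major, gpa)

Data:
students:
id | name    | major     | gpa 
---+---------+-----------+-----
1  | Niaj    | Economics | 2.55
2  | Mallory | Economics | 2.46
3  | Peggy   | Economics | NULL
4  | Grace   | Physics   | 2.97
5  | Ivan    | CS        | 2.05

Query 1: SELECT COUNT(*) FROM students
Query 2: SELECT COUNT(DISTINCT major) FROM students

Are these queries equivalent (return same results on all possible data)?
No, not equivalent

Query 1 returns: [(5,)]
Query 2 returns: [(3,)]

Reason: COUNT(*) counts rows, COUNT(DISTINCT major) counts unique majors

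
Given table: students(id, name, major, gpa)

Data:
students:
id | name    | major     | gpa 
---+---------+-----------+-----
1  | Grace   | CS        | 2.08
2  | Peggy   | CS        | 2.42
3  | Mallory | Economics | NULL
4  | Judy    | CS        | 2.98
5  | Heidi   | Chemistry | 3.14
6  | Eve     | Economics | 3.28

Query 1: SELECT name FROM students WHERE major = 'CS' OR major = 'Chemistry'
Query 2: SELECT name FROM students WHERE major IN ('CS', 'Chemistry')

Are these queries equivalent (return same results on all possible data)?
Yes, equivalent

Both queries return: [('Grace',), ('Heidi',), ('Judy',), ('Peggy',)]

Reason: OR vs IN are equivalent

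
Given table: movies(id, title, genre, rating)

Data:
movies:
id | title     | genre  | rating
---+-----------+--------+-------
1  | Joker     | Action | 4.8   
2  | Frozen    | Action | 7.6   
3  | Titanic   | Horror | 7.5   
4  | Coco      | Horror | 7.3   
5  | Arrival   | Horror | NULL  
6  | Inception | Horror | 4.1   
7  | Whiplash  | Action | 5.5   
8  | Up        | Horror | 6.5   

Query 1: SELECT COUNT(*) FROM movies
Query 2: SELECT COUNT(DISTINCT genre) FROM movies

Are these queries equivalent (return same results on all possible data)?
No, not equivalent

Query 1 returns: [(8,)]
Query 2 returns: [(2,)]

Reason: COUNT(*) counts rows, COUNT(DISTINCT genre) counts unique genres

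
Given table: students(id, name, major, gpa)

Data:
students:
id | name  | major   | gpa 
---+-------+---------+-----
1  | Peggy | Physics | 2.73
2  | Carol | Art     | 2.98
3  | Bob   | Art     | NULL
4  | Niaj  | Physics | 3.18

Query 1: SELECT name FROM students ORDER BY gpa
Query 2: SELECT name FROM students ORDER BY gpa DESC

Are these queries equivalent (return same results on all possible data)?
No, not equivalent

Query 1 returns: [('Bob',), ('Peggy',), ('Carol',), ('Niaj',)]
Query 2 returns: [('Niaj',), ('Carol',), ('Peggy',), ('Bob',)]

Reason: ASC vs DESC gives opposite ordering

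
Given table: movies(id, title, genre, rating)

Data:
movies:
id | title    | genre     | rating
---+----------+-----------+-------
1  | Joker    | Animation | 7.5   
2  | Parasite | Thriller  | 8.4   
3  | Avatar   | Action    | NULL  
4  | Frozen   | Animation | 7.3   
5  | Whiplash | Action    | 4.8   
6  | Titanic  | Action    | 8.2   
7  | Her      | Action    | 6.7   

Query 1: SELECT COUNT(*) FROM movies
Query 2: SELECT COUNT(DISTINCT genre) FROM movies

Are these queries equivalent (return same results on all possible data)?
No, not equivalent

Query 1 returns: [(7,)]
Query 2 returns: [(3,)]

Reason: COUNT(*) counts rows, COUNT(DISTINCT genre) counts unique genres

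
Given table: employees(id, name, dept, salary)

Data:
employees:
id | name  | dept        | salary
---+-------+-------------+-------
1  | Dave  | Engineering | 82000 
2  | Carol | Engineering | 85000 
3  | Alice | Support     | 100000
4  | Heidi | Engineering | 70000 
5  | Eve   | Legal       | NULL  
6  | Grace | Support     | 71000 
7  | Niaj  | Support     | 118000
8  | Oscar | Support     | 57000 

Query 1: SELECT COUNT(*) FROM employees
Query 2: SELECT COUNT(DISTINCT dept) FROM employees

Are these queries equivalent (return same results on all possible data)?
No, not equivalent

Query 1 returns: [(8,)]
Query 2 returns: [(3,)]

Reason: COUNT(*) counts rows, COUNT(DISTINCT dept) counts unique depts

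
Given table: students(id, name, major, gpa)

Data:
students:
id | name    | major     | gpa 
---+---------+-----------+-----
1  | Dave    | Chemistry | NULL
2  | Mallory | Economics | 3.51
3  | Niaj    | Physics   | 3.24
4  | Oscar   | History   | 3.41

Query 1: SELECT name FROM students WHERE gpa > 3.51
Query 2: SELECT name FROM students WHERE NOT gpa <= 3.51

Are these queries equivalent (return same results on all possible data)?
Yes, equivalent

Both queries return: []

Reason: Both filter gpa > 3.51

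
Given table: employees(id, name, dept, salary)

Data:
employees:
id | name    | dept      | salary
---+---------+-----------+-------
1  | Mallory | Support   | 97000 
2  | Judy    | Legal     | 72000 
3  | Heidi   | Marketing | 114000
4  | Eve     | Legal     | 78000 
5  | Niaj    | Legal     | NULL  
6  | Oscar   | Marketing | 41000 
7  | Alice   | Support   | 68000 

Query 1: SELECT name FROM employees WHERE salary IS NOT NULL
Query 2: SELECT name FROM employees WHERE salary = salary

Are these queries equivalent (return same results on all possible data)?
Yes, equivalent

Both queries return: [('Alice',), ('Eve',), ('Heidi',), ('Judy',), ('Mallory',), ('Oscar',)]

Reason: IS NOT NULL vs self-equality (both exclude NULLs)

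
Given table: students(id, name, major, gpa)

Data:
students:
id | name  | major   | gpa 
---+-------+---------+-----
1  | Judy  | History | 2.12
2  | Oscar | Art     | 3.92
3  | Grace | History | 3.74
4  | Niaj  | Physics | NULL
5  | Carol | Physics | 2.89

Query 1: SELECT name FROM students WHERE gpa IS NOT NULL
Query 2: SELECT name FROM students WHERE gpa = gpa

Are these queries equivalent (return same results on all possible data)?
Yes, equivalent

Both queries return: [('Carol',), ('Grace',), ('Judy',), ('Oscar',)]

Reason: IS NOT NULL vs self-equality (both exclude NULLs)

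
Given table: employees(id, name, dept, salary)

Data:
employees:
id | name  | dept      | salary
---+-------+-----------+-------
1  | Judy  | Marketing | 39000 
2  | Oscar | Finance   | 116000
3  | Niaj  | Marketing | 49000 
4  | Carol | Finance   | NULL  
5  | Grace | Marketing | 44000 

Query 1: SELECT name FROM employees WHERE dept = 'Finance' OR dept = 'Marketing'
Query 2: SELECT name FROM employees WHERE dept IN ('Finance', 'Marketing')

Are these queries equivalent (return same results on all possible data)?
Yes, equivalent

Both queries return: [('Carol',), ('Grace',), ('Judy',), ('Niaj',), ('Oscar',)]

Reason: OR vs IN are equivalent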